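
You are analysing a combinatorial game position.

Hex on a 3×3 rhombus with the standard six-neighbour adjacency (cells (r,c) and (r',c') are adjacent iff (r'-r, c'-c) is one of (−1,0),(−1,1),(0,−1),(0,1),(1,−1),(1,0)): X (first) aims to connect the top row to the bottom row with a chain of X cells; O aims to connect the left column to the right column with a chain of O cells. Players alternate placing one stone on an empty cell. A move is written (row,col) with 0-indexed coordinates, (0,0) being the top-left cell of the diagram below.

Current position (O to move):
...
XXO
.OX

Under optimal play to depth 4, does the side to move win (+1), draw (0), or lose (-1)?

value(.../XXO/.OX, O) = +1

ply 1, O at .../XXO/.OX | (0,0)=-1→O../XXO/.OX; (0,1)=-1→.O./XXO/.OX; (0,2)=-1→..O/XXO/.OX; (2,0)=+1→.../XXO/OOX*
ply 2: .../XXO/OOX is terminal -1 (X); from .../XXO/.OX depth 4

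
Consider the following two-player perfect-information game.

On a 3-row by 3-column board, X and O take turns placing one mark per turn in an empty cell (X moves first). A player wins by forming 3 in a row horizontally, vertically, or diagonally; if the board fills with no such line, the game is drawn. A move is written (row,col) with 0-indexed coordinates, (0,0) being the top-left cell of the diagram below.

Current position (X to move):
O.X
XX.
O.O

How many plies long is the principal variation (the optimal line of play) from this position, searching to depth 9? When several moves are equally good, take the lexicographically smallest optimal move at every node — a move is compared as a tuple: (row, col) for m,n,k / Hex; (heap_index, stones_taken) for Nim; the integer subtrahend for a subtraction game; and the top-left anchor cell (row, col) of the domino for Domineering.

PV length from [O.X/XX./O.O]: 1 ply

[O.X/XX./O.O] X move#1: (0,1):-1/OXX/XX./O.O, (1,2):+1/O.X/XXX/O.O*, (2,1):+1/O.X/XX./OXO
[O.X/XXX/O.O] end (terminal -1, O#2); searched O.X/XX./O.O to 9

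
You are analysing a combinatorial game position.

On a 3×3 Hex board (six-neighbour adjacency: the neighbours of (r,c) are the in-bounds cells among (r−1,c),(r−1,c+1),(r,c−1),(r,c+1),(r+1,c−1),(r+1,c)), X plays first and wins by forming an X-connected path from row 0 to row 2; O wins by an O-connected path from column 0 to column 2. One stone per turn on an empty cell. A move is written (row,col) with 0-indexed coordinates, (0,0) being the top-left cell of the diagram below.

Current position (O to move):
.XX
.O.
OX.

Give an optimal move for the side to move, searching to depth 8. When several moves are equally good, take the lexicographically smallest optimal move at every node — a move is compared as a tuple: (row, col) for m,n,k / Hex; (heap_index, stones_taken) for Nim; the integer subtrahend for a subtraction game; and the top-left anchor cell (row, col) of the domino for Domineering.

[.XX/.O./OX.] O move#1: (0,0):-1/OXX/.O./OX., (1,0):-1/.XX/OO./OX., (1,2):+1/.XX/.OO/OX.*, (2,2):-1/.XX/.O./OXO
[.XX/.OO/OX.] end (terminal -1, X#2); searched .XX/.O./OX. to 8

O's best at [.XX/.O./OX.]: (1,2)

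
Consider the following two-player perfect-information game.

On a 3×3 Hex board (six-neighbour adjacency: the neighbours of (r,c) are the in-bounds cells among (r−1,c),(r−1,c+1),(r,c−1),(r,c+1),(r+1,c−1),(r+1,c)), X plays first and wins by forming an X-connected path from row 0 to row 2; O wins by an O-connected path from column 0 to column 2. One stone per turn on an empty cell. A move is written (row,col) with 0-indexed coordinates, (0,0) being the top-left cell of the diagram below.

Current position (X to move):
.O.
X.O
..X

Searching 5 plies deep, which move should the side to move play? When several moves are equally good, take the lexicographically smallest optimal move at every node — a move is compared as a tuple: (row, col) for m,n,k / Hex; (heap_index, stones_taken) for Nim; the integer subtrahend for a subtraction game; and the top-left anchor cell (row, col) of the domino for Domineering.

X's best at [.O./X.O/..X]: (1,1)

ply 1, X at .O./X.O/..X | (0,0)=-1→XO./X.O/..X; (0,2)=-1→.OX/X.O/..X; (1,1)=+1→.O./XXO/..X*; (2,0)=-1→.O./X.O/X.X; (2,1)=-1→.O./X.O/.XX
ply 2, O at .O./XXO/..X | (0,0)=-1→OO./XXO/..X*; (0,2)=-1→.OO/XXO/..X; (2,0)=-1→.O./XXO/O.X; (2,1)=-1→.O./XXO/.OX
ply 3, X at OO./XXO/..X | (0,2)=+1→OOX/XXO/..X*; (2,0)=-1→OO./XXO/X.X; (2,1)=-1→OO./XXO/.XX
ply 4, O at OOX/XXO/..X | (2,0)=-1→OOX/XXO/O.X*; (2,1)=-1→OOX/XXO/.OX
ply 5, X at OOX/XXO/O.X | (2,1)=+1→OOX/XXO/OXX*
ply 6: OOX/XXO/OXX is terminal -1 (O); from .O./X.O/..X depth 5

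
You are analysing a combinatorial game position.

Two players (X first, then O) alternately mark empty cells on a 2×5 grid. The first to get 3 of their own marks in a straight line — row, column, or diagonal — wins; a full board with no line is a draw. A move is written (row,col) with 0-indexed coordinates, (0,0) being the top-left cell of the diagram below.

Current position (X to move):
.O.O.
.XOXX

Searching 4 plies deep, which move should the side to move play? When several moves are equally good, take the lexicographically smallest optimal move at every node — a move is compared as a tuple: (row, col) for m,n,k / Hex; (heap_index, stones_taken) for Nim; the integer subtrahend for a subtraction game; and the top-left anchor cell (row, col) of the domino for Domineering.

[.O.O./.XOXX] X move#1: (0,0):-1/XO.O./.XOXX, (0,2):+0/.OXO./.XOXX*, (0,4):-1/.O.OX/.XOXX, (1,0):-1/.O.O./XXOXX
[.OXO./.XOXX] O move#2: (0,0):+0/OOXO./.XOXX*, (0,4):+0/.OXOO/.XOXX, (1,0):+0/.OXO./OXOXX
[OOXO./.XOXX] X move#3: (0,4):+0/OOXOX/.XOXX*, (1,0):+0/OOXO./XXOXX
[OOXOX/.XOXX] O move#4: (1,0):+0/OOXOX/OXOXX*
[OOXOX/OXOXX] end (terminal +0, X#5); searched .O.O./.XOXX to 4

X's best at [.O.O./.XOXX]: (0,2)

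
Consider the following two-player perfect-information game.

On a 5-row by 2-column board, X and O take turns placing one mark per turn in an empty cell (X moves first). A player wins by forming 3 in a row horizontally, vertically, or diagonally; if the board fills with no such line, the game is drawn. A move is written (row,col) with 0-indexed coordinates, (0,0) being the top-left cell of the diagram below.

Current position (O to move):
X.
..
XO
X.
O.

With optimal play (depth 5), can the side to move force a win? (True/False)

O winning at [X./../XO/X./O.]: False

[X./../XO/X./O.] O move#1: (0,1):-1/XO/../XO/X./O., (1,0):+0/X./O./XO/X./O.*, (1,1):-1/X./.O/XO/X./O., (3,1):-1/X./../XO/XO/O., (4,1):-1/X./../XO/X./OO
[X./O./XO/X./O.] X move#2: (0,1):-1/XX/O./XO/X./O., (1,1):+0/X./OX/XO/X./O.*, (3,1):+0/X./O./XO/XX/O., (4,1):-1/X./O./XO/X./OX
[X./OX/XO/X./O.] O move#3: (0,1):+0/XO/OX/XO/X./O.*, (3,1):+0/X./OX/XO/XO/O., (4,1):+0/X./OX/XO/X./OO
[XO/OX/XO/X./O.] X move#4: (3,1):+0/XO/OX/XO/XX/O.*, (4,1):+0/XO/OX/XO/X./OX
[XO/OX/XO/XX/O.] O move#5: (4,1):+0/XO/OX/XO/XX/OO*
[XO/OX/XO/XX/OO] end (terminal +0, X#6); searched X./../XO/X./O. to 5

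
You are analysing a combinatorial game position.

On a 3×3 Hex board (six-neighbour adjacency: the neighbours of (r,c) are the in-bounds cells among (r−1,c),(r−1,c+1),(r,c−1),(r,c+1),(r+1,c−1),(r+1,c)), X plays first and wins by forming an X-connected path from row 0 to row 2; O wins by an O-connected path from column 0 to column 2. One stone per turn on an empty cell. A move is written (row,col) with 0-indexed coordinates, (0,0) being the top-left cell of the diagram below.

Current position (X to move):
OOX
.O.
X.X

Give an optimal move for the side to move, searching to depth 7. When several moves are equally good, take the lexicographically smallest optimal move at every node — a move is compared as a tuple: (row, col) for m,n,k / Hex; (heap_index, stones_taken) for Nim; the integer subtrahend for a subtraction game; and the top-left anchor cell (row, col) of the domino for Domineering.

X's best at [OOX/.O./X.X]: (1,2)

[OOX/.O./X.X] X move#1: (1,0):-1/OOX/XO./X.X, (1,2):+1/OOX/.OX/X.X*, (2,1):-1/OOX/.O./XXX
[OOX/.OX/X.X] end (terminal -1, O#2); searched OOX/.O./X.X to 7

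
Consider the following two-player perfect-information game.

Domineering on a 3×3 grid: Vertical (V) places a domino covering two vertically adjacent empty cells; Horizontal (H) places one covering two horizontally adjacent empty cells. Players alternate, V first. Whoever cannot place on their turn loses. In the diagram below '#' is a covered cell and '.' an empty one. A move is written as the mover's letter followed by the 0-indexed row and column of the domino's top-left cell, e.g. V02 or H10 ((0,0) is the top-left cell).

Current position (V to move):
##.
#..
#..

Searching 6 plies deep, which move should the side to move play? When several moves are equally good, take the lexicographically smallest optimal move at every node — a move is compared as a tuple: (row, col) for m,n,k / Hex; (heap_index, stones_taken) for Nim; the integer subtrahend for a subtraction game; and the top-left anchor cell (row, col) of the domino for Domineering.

V's best at [##./#../#..]: V11

ply 1, V at ##./#../#.. | V02=-1→###/#.#/#..; V11=+1→##./##./##.*; V12=+1→##./#.#/#.#
ply 2: ##./##./##. is terminal -1 (H); from ##./#../#.. depth 6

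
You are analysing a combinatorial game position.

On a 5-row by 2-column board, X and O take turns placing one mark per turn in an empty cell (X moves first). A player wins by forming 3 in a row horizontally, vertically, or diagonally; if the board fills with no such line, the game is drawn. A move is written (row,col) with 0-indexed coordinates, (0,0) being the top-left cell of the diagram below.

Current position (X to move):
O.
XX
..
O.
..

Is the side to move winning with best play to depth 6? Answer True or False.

X winning at [O./XX/../O./..]: True

[O./XX/../O./..] X move#1: (0,1):+0/OX/XX/../O./.., (2,0):+0/O./XX/X./O./.., (2,1):+1/O./XX/.X/O./..*, (3,1):+0/O./XX/../OX/.., (4,0):+0/O./XX/../O./X., (4,1):+0/O./XX/../O./.X
[O./XX/.X/O./..] O move#2: (0,1):-1/OO/XX/.X/O./..*, (2,0):-1/O./XX/OX/O./.., (3,1):-1/O./XX/.X/OO/.., (4,0):-1/O./XX/.X/O./O., (4,1):-1/O./XX/.X/O./.O
[OO/XX/.X/O./..] X move#3: (2,0):+0/OO/XX/XX/O./.., (3,1):+1/OO/XX/.X/OX/..*, (4,0):+0/OO/XX/.X/O./X., (4,1):+0/OO/XX/.X/O./.X
[OO/XX/.X/OX/..] end (terminal -1, O#4); searched O./XX/../O./.. to 6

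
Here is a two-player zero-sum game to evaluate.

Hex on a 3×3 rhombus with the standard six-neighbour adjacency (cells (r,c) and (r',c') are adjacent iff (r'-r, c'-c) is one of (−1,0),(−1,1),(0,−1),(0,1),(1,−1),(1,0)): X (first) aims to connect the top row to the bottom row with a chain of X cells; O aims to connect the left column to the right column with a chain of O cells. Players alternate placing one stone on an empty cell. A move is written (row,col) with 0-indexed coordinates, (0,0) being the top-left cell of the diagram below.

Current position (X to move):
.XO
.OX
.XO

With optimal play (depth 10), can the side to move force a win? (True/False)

X winning at [.XO/.OX/.XO]: False

[.XO/.OX/.XO] X move#1: (0,0):-1/XXO/.OX/.XO*, (1,0):-1/.XO/XOX/.XO, (2,0):-1/.XO/.OX/XXO
[XXO/.OX/.XO] O move#2: (1,0):+1/XXO/OOX/.XO*, (2,0):+1/XXO/.OX/OXO
[XXO/OOX/.XO] end (terminal -1, X#3); searched .XO/.OX/.XO to 10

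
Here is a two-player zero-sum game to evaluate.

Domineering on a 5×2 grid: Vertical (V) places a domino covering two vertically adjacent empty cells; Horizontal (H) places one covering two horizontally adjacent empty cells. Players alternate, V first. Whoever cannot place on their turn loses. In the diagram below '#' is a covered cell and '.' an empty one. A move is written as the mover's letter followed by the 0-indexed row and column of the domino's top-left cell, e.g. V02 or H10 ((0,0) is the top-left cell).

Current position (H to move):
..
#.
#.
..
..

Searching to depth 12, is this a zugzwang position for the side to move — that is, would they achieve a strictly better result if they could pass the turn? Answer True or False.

p1 H@[../#./#./../..]: H00[##/#./#./../..]-1 H30[../#./#./##/..]+1* H40[../#./#./../##]+1
p2 V@[../#./#./##/..]: V01[.#/##/#./##/..]-1* V11[../##/##/##/..]-1
p3 H@[.#/##/#./##/..]: H40[.#/##/#./##/##]+1*
p4 V@[.#/##/#./##/##] terminal -1; root [../#./#./../..] d12
if H skipped the turn, V would face:
~ p1 V@[../#./#./../..]: V01[.#/##/#./../..]-1 V11[../##/##/../..]-1 V21[../#./##/.#/..]+1* V30[../#./#./#./#.]+1 V31[../#./#./.#/.#]+1
~ p2 H@[../#./##/.#/..]: H00[##/#./##/.#/..]-1* H40[../#./##/.#/##]-1
~ p3 V@[##/#./##/.#/..]: V30[##/#./##/##/#.]+1*
~ p4 H@[##/#./##/##/#.] terminal -1; root [../#./#./../..] d12
compare (H): move=+1 vs pass=-1

zugzwang(../#./#./../.., H) = False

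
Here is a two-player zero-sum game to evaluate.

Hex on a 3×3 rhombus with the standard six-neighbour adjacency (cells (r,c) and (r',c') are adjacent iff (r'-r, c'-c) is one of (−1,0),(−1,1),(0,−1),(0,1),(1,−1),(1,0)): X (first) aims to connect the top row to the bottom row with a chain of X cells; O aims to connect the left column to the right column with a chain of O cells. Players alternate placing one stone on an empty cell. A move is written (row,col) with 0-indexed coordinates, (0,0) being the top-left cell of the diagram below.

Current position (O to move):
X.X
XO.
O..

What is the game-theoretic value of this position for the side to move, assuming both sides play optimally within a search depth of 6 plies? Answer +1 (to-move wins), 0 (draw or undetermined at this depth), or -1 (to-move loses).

value(X.X/XO./O.., O) = +1

p1 O@[X.X/XO./O..]: (0,1)[XOX/XO./O..]-1 (1,2)[X.X/XOO/O..]+1* (2,1)[X.X/XO./OO.]+1 (2,2)[X.X/XO./O.O]+1
p2 X@[X.X/XOO/O..] terminal -1; root [X.X/XO./O..] d6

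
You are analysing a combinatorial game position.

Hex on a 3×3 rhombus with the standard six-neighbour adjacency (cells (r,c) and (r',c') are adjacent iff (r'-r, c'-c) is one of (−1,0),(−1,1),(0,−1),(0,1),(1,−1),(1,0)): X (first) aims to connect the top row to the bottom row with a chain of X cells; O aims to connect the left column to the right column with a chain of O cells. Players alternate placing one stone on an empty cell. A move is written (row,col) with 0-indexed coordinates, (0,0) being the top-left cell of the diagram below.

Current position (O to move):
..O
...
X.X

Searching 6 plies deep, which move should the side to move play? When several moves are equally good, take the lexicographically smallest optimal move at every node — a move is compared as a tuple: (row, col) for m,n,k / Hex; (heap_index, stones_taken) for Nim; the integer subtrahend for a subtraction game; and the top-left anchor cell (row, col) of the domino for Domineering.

O's best at [..O/.../X.X]: (0,1)

p1 O@[..O/.../X.X]: (0,0)[O.O/.../X.X]-1 (0,1)[.OO/.../X.X]+1* (1,0)[..O/O../X.X]+1 (1,1)[..O/.O./X.X]-1 (1,2)[..O/..O/X.X]-1 (2,1)[..O/.../XOX]-1
p2 X@[.OO/.../X.X]: (0,0)[XOO/.../X.X]-1* (1,0)[.OO/X../X.X]-1 (1,1)[.OO/.X./X.X]-1 (1,2)[.OO/..X/X.X]-1 (2,1)[.OO/.../XXX]-1
p3 O@[XOO/.../X.X]: (1,0)[XOO/O../X.X]+1* (1,1)[XOO/.O./X.X]-1 (1,2)[XOO/..O/X.X]-1 (2,1)[XOO/.../XOX]-1
p4 X@[XOO/O../X.X] terminal -1; root [..O/.../X.X] d6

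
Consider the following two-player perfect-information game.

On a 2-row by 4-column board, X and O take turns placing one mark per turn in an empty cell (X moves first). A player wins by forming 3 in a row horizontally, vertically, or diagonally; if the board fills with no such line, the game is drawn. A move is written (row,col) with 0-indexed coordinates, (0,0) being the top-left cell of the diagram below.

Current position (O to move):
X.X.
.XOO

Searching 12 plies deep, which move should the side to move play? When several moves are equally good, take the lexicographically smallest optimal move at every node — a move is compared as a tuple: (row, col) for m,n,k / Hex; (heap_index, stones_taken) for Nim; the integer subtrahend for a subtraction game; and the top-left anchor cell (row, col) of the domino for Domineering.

[X.X./.XOO] O move#1: (0,1):+0/XOX./.XOO*, (0,3):-1/X.XO/.XOO, (1,0):-1/X.X./OXOO
[XOX./.XOO] X move#2: (0,3):+0/XOXX/.XOO*, (1,0):+0/XOX./XXOO
[XOXX/.XOO] O move#3: (1,0):+0/XOXX/OXOO*
[XOXX/OXOO] end (terminal +0, X#4); searched X.X./.XOO to 12

O's best at [X.X./.XOO]: (0,1)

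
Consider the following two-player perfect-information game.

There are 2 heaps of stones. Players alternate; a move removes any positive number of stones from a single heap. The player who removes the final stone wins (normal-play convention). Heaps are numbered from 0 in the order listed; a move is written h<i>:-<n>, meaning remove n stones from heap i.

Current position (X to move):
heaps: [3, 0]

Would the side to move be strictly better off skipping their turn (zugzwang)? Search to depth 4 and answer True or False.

zugzwang((3,0), X) = False

p1 X@[(3,0)]: h0:-1[(2,0)]-1 h0:-2[(1,0)]-1 h0:-3[(0,0)]+1*
p2 O@[(0,0)] terminal -1; root [(3,0)] d4
if X skipped the turn, O would face:
~ p1 O@[(3,0)]: h0:-1[(2,0)]-1 h0:-2[(1,0)]-1 h0:-3[(0,0)]+1*
~ p2 X@[(0,0)] terminal -1; root [(3,0)] d4
compare (X): move=+1 vs pass=-1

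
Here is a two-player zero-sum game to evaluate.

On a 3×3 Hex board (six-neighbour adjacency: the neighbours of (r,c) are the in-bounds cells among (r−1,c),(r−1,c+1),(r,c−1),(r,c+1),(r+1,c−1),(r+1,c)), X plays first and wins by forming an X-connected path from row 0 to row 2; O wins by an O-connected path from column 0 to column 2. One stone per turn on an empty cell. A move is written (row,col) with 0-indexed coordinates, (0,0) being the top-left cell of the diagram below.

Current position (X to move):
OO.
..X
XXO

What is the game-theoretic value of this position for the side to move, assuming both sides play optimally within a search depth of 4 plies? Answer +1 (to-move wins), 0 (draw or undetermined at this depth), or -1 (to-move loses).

value(OO./..X/XXO, X) = +1

p1 X@[OO./..X/XXO]: (0,2)[OOX/..X/XXO]+1* (1,0)[OO./X.X/XXO]-1 (1,1)[OO./.XX/XXO]-1
p2 O@[OOX/..X/XXO] terminal -1; root [OO./..X/XXO] d4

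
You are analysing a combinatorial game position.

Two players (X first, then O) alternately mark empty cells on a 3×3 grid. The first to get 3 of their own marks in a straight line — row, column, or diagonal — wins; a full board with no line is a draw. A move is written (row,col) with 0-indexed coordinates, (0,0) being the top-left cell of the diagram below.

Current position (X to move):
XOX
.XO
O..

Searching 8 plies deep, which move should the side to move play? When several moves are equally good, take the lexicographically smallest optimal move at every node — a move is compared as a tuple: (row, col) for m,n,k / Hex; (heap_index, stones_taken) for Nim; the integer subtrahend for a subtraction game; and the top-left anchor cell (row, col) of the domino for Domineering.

X's best at [XOX/.XO/O..]: (2,2)

[XOX/.XO/O..] X move#1: (1,0):+0/XOX/XXO/O.., (2,1):+0/XOX/.XO/OX., (2,2):+1/XOX/.XO/O.X*
[XOX/.XO/O.X] end (terminal -1, O#2); searched XOX/.XO/O.. to 8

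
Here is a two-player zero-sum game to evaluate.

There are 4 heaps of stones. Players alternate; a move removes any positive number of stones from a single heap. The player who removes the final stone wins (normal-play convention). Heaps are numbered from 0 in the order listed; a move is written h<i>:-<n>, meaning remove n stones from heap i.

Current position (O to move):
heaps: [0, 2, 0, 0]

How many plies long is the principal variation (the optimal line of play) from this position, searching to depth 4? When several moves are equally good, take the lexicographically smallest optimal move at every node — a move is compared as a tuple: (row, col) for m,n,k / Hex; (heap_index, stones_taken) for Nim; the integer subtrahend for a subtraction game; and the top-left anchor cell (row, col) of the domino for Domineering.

[(0,2,0,0)] O move#1: h1:-1:-1/(0,1,0,0), h1:-2:+1/(0,0,0,0)*
[(0,0,0,0)] end (terminal -1, X#2); searched (0,2,0,0) to 4

PV length from [(0,2,0,0)]: 1 ply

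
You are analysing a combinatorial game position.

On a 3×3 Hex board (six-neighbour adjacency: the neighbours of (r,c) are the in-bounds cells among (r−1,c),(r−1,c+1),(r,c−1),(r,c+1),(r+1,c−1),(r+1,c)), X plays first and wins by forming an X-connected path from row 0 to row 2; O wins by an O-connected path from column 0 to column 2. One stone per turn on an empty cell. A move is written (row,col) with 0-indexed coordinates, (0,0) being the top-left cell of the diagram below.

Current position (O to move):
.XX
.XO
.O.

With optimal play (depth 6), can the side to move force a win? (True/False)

O winning at [.XX/.XO/.O.]: True

ply 1, O at .XX/.XO/.O. | (0,0)=-1→OXX/.XO/.O.; (1,0)=-1→.XX/OXO/.O.; (2,0)=+1→.XX/.XO/OO.*; (2,2)=-1→.XX/.XO/.OO
ply 2: .XX/.XO/OO. is terminal -1 (X); from .XX/.XO/.O. depth 6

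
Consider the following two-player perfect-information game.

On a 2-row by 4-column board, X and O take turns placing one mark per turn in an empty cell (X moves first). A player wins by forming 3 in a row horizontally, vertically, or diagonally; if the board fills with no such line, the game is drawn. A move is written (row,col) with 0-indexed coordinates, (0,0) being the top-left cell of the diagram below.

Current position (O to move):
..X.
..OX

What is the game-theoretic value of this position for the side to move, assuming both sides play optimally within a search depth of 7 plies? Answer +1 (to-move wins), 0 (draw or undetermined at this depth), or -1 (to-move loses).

value(..X./..OX, O) = 0

p1 O@[..X./..OX]: (0,0)[O.X./..OX]+0* (0,1)[.OX./..OX]+0 (0,3)[..XO/..OX]+0 (1,0)[..X./O.OX]+0 (1,1)[..X./.OOX]+0
p2 X@[O.X./..OX]: (0,1)[OXX./..OX]+0* (0,3)[O.XX/..OX]+0 (1,0)[O.X./X.OX]+0 (1,1)[O.X./.XOX]+0
p3 O@[OXX./..OX]: (0,3)[OXXO/..OX]+0* (1,0)[OXX./O.OX]-1 (1,1)[OXX./.OOX]-1
p4 X@[OXXO/..OX]: (1,0)[OXXO/X.OX]+0* (1,1)[OXXO/.XOX]+0
p5 O@[OXXO/X.OX]: (1,1)[OXXO/XOOX]+0*
p6 X@[OXXO/XOOX] terminal +0; root [..X./..OX] d7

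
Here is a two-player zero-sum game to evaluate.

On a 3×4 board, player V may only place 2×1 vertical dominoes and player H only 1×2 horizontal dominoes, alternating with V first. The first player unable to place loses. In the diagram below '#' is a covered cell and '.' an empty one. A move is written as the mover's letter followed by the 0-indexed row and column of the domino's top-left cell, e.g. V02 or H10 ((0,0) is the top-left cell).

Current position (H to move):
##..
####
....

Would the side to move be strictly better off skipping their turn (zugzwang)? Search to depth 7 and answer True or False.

p1 H@[##../####/....]: H02[####/####/....]+1* H20[##../####/##..]+1 H21[##../####/.##.]+1 H22[##../####/..##]+1
p2 V@[####/####/....] terminal -1; root [##../####/....] d7
suppose H passes — search the same position with V to move:
pass> p1 V@[##../####/....] terminal -1; root [##../####/....] d7
for H: play +1, pass +1

zugzwang(##../####/...., H) = False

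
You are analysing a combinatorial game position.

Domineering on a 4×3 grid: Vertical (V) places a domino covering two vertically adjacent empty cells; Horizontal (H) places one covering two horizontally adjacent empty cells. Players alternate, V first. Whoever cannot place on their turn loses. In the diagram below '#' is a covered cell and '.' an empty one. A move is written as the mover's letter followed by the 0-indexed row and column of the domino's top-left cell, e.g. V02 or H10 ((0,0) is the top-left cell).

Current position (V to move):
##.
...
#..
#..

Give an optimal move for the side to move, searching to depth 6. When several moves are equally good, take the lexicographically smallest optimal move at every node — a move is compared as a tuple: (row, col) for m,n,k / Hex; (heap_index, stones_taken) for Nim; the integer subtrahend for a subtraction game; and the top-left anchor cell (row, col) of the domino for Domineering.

V's best at [##./.../#../#..]: V11

p1 V@[##./.../#../#..]: V02[###/..#/#../#..]-1 V11[##./.#./##./#..]+1* V12[##./..#/#.#/#..]+1 V21[##./.../##./##.]+1 V22[##./.../#.#/#.#]+1
p2 H@[##./.#./##./#..]: H31[##./.#./##./###]-1*
p3 V@[##./.#./##./###]: V02[###/.##/##./###]+1* V12[##./.##/###/###]+1
p4 H@[###/.##/##./###] terminal -1; root [##./.../#../#..] d6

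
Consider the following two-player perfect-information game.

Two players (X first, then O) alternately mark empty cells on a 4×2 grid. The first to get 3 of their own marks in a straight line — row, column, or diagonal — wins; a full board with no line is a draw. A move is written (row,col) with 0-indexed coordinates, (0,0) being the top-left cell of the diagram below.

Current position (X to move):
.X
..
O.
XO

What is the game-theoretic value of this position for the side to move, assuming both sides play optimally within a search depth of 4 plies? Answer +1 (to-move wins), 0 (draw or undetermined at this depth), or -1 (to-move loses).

value(.X/../O./XO, X) = 0

ply 1, X at .X/../O./XO | (0,0)=+0→XX/../O./XO*; (1,0)=+0→.X/X./O./XO; (1,1)=+0→.X/.X/O./XO; (2,1)=+0→.X/../OX/XO
ply 2, O at XX/../O./XO | (1,0)=+0→XX/O./O./XO*; (1,1)=+0→XX/.O/O./XO; (2,1)=+0→XX/../OO/XO
ply 3, X at XX/O./O./XO | (1,1)=+0→XX/OX/O./XO*; (2,1)=+0→XX/O./OX/XO
ply 4, O at XX/OX/O./XO | (2,1)=+0→XX/OX/OO/XO*
ply 5: XX/OX/OO/XO is terminal +0 (X); from .X/../O./XO depth 4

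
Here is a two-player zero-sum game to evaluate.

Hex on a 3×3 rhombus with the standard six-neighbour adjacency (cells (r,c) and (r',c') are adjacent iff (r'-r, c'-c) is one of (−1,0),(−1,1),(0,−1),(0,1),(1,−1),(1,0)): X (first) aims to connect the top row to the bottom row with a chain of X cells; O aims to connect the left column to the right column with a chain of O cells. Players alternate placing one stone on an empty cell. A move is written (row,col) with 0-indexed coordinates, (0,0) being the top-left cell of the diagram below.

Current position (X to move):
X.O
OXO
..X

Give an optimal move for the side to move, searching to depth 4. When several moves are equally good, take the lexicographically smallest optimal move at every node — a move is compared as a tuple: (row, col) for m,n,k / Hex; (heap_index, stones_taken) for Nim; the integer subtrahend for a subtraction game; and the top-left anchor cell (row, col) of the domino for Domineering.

X's best at [X.O/OXO/..X]: (0,1)

[X.O/OXO/..X] X move#1: (0,1):+1/XXO/OXO/..X*, (2,0):-1/X.O/OXO/X.X, (2,1):-1/X.O/OXO/.XX
[XXO/OXO/..X] O move#2: (2,0):-1/XXO/OXO/O.X*, (2,1):-1/XXO/OXO/.OX
[XXO/OXO/O.X] X move#3: (2,1):+1/XXO/OXO/OXX*
[XXO/OXO/OXX] end (terminal -1, O#4); searched X.O/OXO/..X to 4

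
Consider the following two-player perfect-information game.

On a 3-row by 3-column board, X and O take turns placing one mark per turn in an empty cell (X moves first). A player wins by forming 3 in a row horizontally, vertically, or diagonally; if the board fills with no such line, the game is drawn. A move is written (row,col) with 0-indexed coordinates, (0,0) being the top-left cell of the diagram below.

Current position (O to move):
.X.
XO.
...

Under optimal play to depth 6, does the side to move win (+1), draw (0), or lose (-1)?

value(.X./XO./..., O) = 0

[.X./XO./...] O move#1: (0,0):+0/OX./XO./...*, (0,2):+0/.XO/XO./..., (1,2):-1/.X./XOO/..., (2,0):+0/.X./XO./O.., (2,1):-1/.X./XO./.O., (2,2):-1/.X./XO./..O
[OX./XO./...] X move#2: (0,2):-1/OXX/XO./..., (1,2):-1/OX./XOX/..., (2,0):-1/OX./XO./X.., (2,1):-1/OX./XO./.X., (2,2):+0/OX./XO./..X*
[OX./XO./..X] O move#3: (0,2):+0/OXO/XO./..X*, (1,2):+0/OX./XOO/..X, (2,0):+0/OX./XO./O.X, (2,1):+0/OX./XO./.OX
[OXO/XO./..X] X move#4: (1,2):-1/OXO/XOX/..X, (2,0):+0/OXO/XO./X.X*, (2,1):-1/OXO/XO./.XX
[OXO/XO./X.X] O move#5: (1,2):-1/OXO/XOO/X.X, (2,1):+0/OXO/XO./XOX*
[OXO/XO./XOX] X move#6: (1,2):+0/OXO/XOX/XOX*
[OXO/XOX/XOX] end (terminal +0, O#7); searched .X./XO./... to 6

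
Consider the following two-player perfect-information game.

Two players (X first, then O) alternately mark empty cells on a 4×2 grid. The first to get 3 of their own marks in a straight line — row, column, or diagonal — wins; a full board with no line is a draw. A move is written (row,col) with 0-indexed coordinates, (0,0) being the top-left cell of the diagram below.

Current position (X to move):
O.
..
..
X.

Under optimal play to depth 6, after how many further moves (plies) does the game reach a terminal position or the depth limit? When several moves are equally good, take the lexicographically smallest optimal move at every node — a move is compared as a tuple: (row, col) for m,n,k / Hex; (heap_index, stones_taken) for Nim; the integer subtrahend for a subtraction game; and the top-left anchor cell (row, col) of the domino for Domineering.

PV length from [O./../../X.]: 6 plies

p1 X@[O./../../X.]: (0,1)[OX/../../X.]+0* (1,0)[O./X./../X.]+0 (1,1)[O./.X/../X.]+0 (2,0)[O./../X./X.]+0 (2,1)[O./../.X/X.]+0 (3,1)[O./../../XX]+0
p2 O@[OX/../../X.]: (1,0)[OX/O./../X.]+0* (1,1)[OX/.O/../X.]+0 (2,0)[OX/../O./X.]+0 (2,1)[OX/../.O/X.]+0 (3,1)[OX/../../XO]+0
p3 X@[OX/O./../X.]: (1,1)[OX/OX/../X.]-1 (2,0)[OX/O./X./X.]+0* (2,1)[OX/O./.X/X.]-1 (3,1)[OX/O./../XX]-1
p4 O@[OX/O./X./X.]: (1,1)[OX/OO/X./X.]+0* (2,1)[OX/O./XO/X.]+0 (3,1)[OX/O./X./XO]+0
p5 X@[OX/OO/X./X.]: (2,1)[OX/OO/XX/X.]+0* (3,1)[OX/OO/X./XX]+0
p6 O@[OX/OO/XX/X.]: (3,1)[OX/OO/XX/XO]+0*
p7 X@[OX/OO/XX/XO] terminal +0; root [O./../../X.] d6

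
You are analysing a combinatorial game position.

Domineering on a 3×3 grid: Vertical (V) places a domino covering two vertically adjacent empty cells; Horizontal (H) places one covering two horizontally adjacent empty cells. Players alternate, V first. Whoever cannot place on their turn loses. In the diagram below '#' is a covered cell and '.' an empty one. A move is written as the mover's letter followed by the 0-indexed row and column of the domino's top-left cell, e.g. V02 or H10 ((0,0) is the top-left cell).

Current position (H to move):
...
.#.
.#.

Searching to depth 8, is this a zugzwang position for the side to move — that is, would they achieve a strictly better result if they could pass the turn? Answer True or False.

zugzwang(.../.#./.#., H) = False

[.../.#./.#.] H move#1: H00:-1/##./.#./.#.*, H01:-1/.##/.#./.#.
[##./.#./.#.] V move#2: V02:+1/###/.##/.#.*, V10:+1/##./##./##., V12:+1/##./.##/.##
[###/.##/.#.] end (terminal -1, H#3); searched .../.#./.#. to 8
pass branch (V moves first from the same position):
  | [.../.#./.#.] V move#1: V00:+1/#../##./.#.*, V02:+1/..#/.##/.#., V10:+1/.../##./##., V12:+1/.../.##/.##
  | [#../##./.#.] H move#2: H01:-1/###/##./.#.*
  | [###/##./.#.] V move#3: V12:+1/###/###/.##*
  | [###/###/.##] end (terminal -1, H#4); searched .../.#./.#. to 8
H moving scores -1; H passing scores -1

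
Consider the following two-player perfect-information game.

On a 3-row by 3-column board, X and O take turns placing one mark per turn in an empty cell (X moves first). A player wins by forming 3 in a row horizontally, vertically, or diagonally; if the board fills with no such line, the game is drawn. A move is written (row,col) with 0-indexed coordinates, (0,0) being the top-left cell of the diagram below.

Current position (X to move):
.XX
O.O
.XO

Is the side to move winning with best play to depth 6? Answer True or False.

ply 1, X at .XX/O.O/.XO | (0,0)=+1→XXX/O.O/.XO*; (1,1)=+1→.XX/OXO/.XO; (2,0)=-1→.XX/O.O/XXO
ply 2: XXX/O.O/.XO is terminal -1 (O); from .XX/O.O/.XO depth 6

X winning at [.XX/O.O/.XO]: True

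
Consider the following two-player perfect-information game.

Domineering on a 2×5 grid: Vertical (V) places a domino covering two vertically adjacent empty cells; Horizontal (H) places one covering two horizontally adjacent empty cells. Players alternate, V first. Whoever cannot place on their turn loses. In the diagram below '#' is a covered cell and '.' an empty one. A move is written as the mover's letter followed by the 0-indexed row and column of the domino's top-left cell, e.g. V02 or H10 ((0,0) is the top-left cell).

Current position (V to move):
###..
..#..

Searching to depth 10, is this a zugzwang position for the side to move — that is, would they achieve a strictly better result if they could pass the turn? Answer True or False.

zugzwang(###../..#.., V) = False

ply 1, V at ###../..#.. | V03=+1→####./..##.*; V04=+1→###.#/..#.#
ply 2, H at ####./..##. | H10=-1→####./####.*
ply 3, V at ####./####. | V04=+1→#####/#####*
ply 4: #####/##### is terminal -1 (H); from ###../..#.. depth 10
pass branch (H moves first from the same position):
  | ply 1, H at ###../..#.. | H03=+1→#####/..#..*; H10=-1→###../###..; H13=+1→###../..###
  | ply 2: #####/..#.. is terminal -1 (V); from ###../..#.. depth 10
V moving scores +1; V passing scores -1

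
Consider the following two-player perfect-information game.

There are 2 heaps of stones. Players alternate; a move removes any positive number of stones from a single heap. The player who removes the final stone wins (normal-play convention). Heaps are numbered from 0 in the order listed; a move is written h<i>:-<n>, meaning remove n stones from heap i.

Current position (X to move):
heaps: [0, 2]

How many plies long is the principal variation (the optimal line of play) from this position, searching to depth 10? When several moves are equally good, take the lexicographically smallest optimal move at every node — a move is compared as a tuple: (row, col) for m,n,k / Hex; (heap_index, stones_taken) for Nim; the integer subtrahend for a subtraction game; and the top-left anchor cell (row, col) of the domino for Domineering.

PV length from [(0,2)]: 1 ply

p1 X@[(0,2)]: h1:-1[(0,1)]-1 h1:-2[(0,0)]+1*
p2 O@[(0,0)] terminal -1; root [(0,2)] d10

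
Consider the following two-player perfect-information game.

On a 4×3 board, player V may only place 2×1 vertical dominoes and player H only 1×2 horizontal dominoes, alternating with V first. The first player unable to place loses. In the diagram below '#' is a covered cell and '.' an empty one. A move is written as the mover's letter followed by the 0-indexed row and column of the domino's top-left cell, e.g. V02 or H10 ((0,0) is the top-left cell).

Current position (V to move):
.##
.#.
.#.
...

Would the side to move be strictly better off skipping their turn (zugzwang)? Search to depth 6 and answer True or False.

p1 V@[.##/.#./.#./...]: V00[###/##./.#./...]+1* V10[.##/##./##./...]+1 V12[.##/.##/.##/...]+1 V20[.##/.#./##./#..]+1 V22[.##/.#./.##/..#]+1
p2 H@[###/##./.#./...]: H30[###/##./.#./##.]-1* H31[###/##./.#./.##]-1
p3 V@[###/##./.#./##.]: V12[###/###/.##/##.]+1* V22[###/##./.##/###]+1
p4 H@[###/###/.##/##.] terminal -1; root [.##/.#./.#./...] d6
pass branch (H moves first from the same position):
  | p1 H@[.##/.#./.#./...]: H30[.##/.#./.#./##.]-1* H31[.##/.#./.#./.##]-1
  | p2 V@[.##/.#./.#./##.]: V00[###/##./.#./##.]+1* V10[.##/##./##./##.]+1 V12[.##/.##/.##/##.]+1 V22[.##/.#./.##/###]+1
  | p3 H@[###/##./.#./##.] terminal -1; root [.##/.#./.#./...] d6
V moving scores +1; V passing scores +1

zugzwang(.##/.#./.#./..., V) = False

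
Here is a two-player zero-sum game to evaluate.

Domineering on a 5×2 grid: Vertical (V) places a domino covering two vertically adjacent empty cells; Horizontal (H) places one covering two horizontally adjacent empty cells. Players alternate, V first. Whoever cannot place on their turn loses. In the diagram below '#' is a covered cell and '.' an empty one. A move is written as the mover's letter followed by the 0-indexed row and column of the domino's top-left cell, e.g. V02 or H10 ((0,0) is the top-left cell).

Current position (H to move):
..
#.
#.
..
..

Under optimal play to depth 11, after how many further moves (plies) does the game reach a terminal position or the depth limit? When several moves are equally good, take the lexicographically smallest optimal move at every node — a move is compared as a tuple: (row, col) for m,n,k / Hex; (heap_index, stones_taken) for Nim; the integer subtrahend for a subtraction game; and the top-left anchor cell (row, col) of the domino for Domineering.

[../#./#./../..] H move#1: H00:-1/##/#./#./../.., H30:+1/../#./#./##/..*, H40:+1/../#./#./../##
[../#./#./##/..] V move#2: V01:-1/.#/##/#./##/..*, V11:-1/../##/##/##/..
[.#/##/#./##/..] H move#3: H40:+1/.#/##/#./##/##*
[.#/##/#./##/##] end (terminal -1, V#4); searched ../#./#./../.. to 11

PV length from [../#./#./../..]: 3 plies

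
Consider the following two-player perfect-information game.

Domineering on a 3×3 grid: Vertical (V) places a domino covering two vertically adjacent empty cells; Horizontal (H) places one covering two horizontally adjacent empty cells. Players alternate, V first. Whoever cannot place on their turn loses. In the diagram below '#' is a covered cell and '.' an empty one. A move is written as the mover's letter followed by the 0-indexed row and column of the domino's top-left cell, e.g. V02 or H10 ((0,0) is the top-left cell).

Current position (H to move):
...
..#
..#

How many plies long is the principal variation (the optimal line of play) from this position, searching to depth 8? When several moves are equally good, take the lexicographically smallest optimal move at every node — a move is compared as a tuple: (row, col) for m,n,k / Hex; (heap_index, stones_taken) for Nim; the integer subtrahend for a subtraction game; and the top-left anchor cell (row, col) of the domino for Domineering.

ply 1, H at .../..#/..# | H00=-1→##./..#/..#; H01=-1→.##/..#/..#; H10=+1→.../###/..#*; H20=-1→.../..#/###
ply 2: .../###/..# is terminal -1 (V); from .../..#/..# depth 8

PV length from [.../..#/..#]: 1 ply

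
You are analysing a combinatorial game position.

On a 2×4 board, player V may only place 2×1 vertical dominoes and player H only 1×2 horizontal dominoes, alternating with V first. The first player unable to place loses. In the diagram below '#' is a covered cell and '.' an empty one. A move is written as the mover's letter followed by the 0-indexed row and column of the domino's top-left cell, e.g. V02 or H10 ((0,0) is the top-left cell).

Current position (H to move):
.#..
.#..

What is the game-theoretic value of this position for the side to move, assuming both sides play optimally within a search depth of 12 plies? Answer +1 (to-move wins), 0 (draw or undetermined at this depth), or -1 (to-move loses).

ply 1, H at .#../.#.. | H02=+1→.###/.#..*; H12=+1→.#../.###
ply 2, V at .###/.#.. | V00=-1→####/##..*
ply 3, H at ####/##.. | H12=+1→####/####*
ply 4: ####/#### is terminal -1 (V); from .#../.#.. depth 12

value(.#../.#.., H) = +1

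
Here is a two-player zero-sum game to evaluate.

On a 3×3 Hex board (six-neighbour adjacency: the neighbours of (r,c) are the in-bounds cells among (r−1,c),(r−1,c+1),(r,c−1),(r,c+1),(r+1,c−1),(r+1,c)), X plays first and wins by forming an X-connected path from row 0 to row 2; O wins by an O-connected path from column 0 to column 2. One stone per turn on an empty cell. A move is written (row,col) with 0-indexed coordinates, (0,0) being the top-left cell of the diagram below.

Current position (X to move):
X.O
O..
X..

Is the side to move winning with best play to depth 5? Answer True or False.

X winning at [X.O/O../X..]: False

ply 1, X at X.O/O../X.. | (0,1)=-1→XXO/O../X..*; (1,1)=-1→X.O/OX./X..; (1,2)=-1→X.O/O.X/X..; (2,1)=-1→X.O/O../XX.; (2,2)=-1→X.O/O../X.X
ply 2, O at XXO/O../X.. | (1,1)=+1→XXO/OO./X..*; (1,2)=-1→XXO/O.O/X..; (2,1)=-1→XXO/O../XO.; (2,2)=-1→XXO/O../X.O
ply 3: XXO/OO./X.. is terminal -1 (X); from X.O/O../X.. depth 5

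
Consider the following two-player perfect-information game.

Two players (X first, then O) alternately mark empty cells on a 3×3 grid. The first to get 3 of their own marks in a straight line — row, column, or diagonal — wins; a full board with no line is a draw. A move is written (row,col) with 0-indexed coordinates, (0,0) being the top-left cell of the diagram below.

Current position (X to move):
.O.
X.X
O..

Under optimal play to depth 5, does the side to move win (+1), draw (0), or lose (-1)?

p1 X@[.O./X.X/O..]: (0,0)[XO./X.X/O..]-1 (0,2)[.OX/X.X/O..]+1* (1,1)[.O./XXX/O..]+1 (2,1)[.O./X.X/OX.]+0 (2,2)[.O./X.X/O.X]+1
p2 O@[.OX/X.X/O..]: (0,0)[OOX/X.X/O..]-1* (1,1)[.OX/XOX/O..]-1 (2,1)[.OX/X.X/OO.]-1 (2,2)[.OX/X.X/O.O]-1
p3 X@[OOX/X.X/O..]: (1,1)[OOX/XXX/O..]+1* (2,1)[OOX/X.X/OX.]+1 (2,2)[OOX/X.X/O.X]+1
p4 O@[OOX/XXX/O..] terminal -1; root [.O./X.X/O..] d5

value(.O./X.X/O.., X) = +1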